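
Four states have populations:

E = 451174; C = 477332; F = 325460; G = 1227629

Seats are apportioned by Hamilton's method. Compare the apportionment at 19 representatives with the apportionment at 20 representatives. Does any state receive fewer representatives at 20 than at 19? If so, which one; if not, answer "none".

At 19 seats: E 3, C 4, F 3, G 9.
At 20 seats: E 4, C 4, F 2, G 10.
F drops from 3 to 2.

F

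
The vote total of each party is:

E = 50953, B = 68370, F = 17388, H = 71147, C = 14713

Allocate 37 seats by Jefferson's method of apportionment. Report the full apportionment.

Standard divisor 222571/37 ≈ 6015.432; standard quotas: E 8.470, B 11.366, F 2.891, H 11.827, C 2.446.
Rounding down gives 8, 11, 2, 11, 2 = 34 seats, so the divisor must be adjusted.
With modified divisor 5680: modified quotas E 8.971, B 12.037, F 3.061, H 12.526, C 2.590.
Rounding down: E 8, B 12, F 3, H 12, C 2 (total 37).

E 8, B 12, F 3, H 12, C 2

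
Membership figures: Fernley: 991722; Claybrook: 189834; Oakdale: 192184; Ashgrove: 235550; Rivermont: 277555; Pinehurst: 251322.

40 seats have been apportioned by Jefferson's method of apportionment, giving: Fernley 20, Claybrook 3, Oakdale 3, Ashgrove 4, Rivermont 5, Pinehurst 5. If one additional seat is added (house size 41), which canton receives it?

Oakdale

Priority for the next seat is population ÷ (current seats + 1).
Priorities: Fernley 47224.857, Claybrook 47458.500, Oakdale 48046.000, Ashgrove 47110.000, Rivermont 46259.167, Pinehurst 41887.000.
Highest priority: Oakdale.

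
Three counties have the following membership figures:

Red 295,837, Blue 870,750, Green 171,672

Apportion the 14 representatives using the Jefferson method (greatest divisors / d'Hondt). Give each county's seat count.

Red 3, Blue 10, Green 1

Standard divisor 1338259/14 ≈ 95589.929; standard quotas: Red 3.095, Blue 9.109, Green 1.796.
Rounding down gives 3, 9, 1 = 13 seats, so the divisor must be adjusted.
With modified divisor 86703.3: modified quotas Red 3.412, Blue 10.043, Green 1.980.
Rounding down: Red 3, Blue 10, Green 1 (total 14).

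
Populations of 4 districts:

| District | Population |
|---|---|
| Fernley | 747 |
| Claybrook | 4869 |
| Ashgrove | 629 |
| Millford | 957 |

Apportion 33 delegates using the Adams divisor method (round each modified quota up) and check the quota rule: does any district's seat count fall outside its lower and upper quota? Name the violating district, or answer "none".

Claybrook

Standard quotas: Fernley 3.423, Claybrook 22.310, Ashgrove 2.882, Millford 4.385.
Adams allocation: Fernley 4, Claybrook 21, Ashgrove 3, Millford 5.
Claybrook has quota 22.310 (lower 22, upper 23) but receives 21 — outside the quota interval.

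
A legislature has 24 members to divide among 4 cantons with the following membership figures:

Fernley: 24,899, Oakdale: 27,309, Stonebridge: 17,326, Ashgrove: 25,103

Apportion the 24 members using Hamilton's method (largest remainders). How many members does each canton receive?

Fernley: 6; Oakdale: 7; Stonebridge: 5; Ashgrove: 6

The standard divisor is 94637/24 ≈ 3943.208.
Standard quotas: Fernley 6.3144, Oakdale 6.9256, Stonebridge 4.3939, Ashgrove 6.3661.
Lower quotas: Fernley 6, Oakdale 6, Stonebridge 4, Ashgrove 6 (sum 22, leaving 2 seats).
Remainders in descending order: Oakdale 0.9256, Stonebridge 0.3939, Ashgrove 0.3661, Fernley 0.3144.
Largest remainders: Oakdale, Stonebridge receive the extra seats.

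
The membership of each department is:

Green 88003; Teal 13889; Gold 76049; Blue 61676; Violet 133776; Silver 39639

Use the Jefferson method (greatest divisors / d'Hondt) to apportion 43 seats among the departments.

Standard divisor 413032/43 ≈ 9605.395; standard quotas: Green 9.162, Teal 1.446, Gold 7.917, Blue 6.421, Violet 13.927, Silver 4.127.
Rounding down gives 9, 1, 7, 6, 13, 4 = 40 seats, so the divisor must be adjusted.
With modified divisor 8900: modified quotas Green 9.888, Teal 1.561, Gold 8.545, Blue 6.930, Violet 15.031, Silver 4.454.
Rounding down: Green 9, Teal 1, Gold 8, Blue 6, Violet 15, Silver 4 (total 43).

Green: 9, Teal: 1, Gold: 8, Blue: 6, Violet: 15, Silver: 4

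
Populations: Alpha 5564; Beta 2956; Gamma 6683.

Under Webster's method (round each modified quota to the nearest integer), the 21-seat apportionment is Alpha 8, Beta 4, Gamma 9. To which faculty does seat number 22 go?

Priority for the next seat is population ÷ (current seats + 0.5).
Priorities: Alpha 654.588, Beta 656.889, Gamma 703.474.
Highest priority: Gamma.

Gamma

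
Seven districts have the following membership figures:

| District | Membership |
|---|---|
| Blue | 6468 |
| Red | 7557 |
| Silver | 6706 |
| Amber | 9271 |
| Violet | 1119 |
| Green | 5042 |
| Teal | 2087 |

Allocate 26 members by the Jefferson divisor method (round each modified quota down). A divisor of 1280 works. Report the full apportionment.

Blue 5, Red 5, Silver 5, Amber 7, Violet 0, Green 3, Teal 1

With modified divisor 1280: modified quotas Blue 5.053, Red 5.904, Silver 5.239, Amber 7.243, Violet 0.874, Green 3.939, Teal 1.630.
Rounding down: Blue 5, Red 5, Silver 5, Amber 7, Violet 0, Green 3, Teal 1 (total 26).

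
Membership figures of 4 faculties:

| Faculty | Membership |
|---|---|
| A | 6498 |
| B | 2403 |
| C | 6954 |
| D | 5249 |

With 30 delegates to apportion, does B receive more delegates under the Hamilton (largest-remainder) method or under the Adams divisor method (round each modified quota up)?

Adams

Hamilton: A 9, B 3, C 10, D 8.
Adams: A 9, B 4, C 10, D 7.
B gets 3 under Hamilton and 4 under Adams.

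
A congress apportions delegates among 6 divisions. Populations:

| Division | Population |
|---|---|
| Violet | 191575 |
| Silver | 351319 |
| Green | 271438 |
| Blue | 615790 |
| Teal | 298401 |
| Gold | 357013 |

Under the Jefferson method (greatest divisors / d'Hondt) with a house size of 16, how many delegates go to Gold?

3

Standard divisor 2085536/16 ≈ 130346; standard quotas: Violet 1.470, Silver 2.695, Green 2.082, Blue 4.724, Teal 2.289, Gold 2.739.
Rounding down gives 1, 2, 2, 4, 2, 2 = 13 seats, so the divisor must be adjusted.
With modified divisor 109900: modified quotas Violet 1.743, Silver 3.197, Green 2.470, Blue 5.603, Teal 2.715, Gold 3.249.
Rounding down: Violet 1, Silver 3, Green 2, Blue 5, Teal 2, Gold 3 (total 16).
Gold receives 3.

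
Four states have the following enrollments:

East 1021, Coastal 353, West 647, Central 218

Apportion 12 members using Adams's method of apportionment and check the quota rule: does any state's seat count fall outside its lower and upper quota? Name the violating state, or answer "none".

Standard quotas: East 5.472, Coastal 1.892, West 3.468, Central 1.168.
Adams allocation: East 5, Coastal 2, West 3, Central 2.
Every allocation lies between the lower and upper quota.

none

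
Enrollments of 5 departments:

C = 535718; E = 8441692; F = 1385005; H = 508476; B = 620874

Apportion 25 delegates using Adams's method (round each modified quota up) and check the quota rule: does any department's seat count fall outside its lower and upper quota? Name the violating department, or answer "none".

E

Standard quotas: C 1.165, E 18.365, F 3.013, H 1.106, B 1.351.
Adams allocation: C 2, E 17, F 3, H 1, B 2.
E has quota 18.365 (lower 18, upper 19) but receives 17 — outside the quota interval.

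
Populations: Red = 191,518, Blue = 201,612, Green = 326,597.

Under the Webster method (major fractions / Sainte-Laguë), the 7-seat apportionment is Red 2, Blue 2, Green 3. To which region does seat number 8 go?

Priority for the next seat is population ÷ (current seats + 0.5).
Priorities: Red 76607.200, Blue 80644.800, Green 93313.429.
Highest priority: Green.

Green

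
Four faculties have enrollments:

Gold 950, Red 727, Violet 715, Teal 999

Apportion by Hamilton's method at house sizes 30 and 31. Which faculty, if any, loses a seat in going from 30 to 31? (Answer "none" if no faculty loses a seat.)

none

At 30 seats: Gold 8, Red 7, Violet 6, Teal 9.
At 31 seats: Gold 9, Red 7, Violet 6, Teal 9.
No faculty's allocation decreased.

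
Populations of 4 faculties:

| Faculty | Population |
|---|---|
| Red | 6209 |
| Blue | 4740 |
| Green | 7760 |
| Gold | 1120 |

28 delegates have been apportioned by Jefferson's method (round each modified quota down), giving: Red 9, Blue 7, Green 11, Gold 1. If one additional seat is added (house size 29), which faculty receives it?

Green

Priority for the next seat is population ÷ (current seats + 1).
Priorities: Red 620.900, Blue 592.500, Green 646.667, Gold 560.000.
Highest priority: Green.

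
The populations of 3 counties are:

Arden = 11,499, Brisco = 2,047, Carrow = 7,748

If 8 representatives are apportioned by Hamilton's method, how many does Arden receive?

4

Total 21294; standard divisor 21294/8 ≈ 2661.75.
Standard quotas: Arden 4.3201, Brisco 0.7690, Carrow 2.9109.
Lower quotas: Arden 4, Brisco 0, Carrow 2 (sum 6, leaving 2 seats).
Remainders in descending order: Carrow 0.9109, Brisco 0.7690, Arden 0.3201.
The surplus seats go to Carrow, Brisco.
Arden receives 4.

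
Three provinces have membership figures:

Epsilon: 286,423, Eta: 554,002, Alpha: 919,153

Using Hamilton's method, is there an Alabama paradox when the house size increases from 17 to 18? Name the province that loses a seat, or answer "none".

none

At 17 seats: Epsilon 3, Eta 5, Alpha 9.
At 18 seats: Epsilon 3, Eta 6, Alpha 9.
No province's allocation decreased.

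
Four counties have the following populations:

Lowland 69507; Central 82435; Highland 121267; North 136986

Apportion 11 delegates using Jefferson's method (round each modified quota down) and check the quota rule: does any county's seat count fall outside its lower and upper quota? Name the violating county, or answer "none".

none

Standard quotas: Lowland 1.864, Central 2.211, Highland 3.252, North 3.673.
Jefferson allocation: Lowland 2, Central 2, Highland 3, North 4.
Every allocation lies between the lower and upper quota.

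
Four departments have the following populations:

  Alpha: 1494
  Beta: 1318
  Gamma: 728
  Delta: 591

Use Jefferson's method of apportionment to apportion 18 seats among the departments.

Alpha=7, Beta=6, Gamma=3, Delta=2

Standard divisor 4131/18 ≈ 229.5; standard quotas: Alpha 6.510, Beta 5.743, Gamma 3.172, Delta 2.575.
Rounding down gives 6, 5, 3, 2 = 16 seats, so the divisor must be adjusted.
With modified divisor 200: modified quotas Alpha 7.470, Beta 6.590, Gamma 3.640, Delta 2.955.
Rounding down: Alpha 7, Beta 6, Gamma 3, Delta 2 (total 18).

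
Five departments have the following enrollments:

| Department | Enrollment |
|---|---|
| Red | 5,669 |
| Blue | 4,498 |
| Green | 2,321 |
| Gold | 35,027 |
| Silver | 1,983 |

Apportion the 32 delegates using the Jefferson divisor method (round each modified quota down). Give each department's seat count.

Red: 3, Blue: 3, Green: 1, Gold: 24, Silver: 1

Standard divisor 49498/32 ≈ 1546.812; standard quotas: Red 3.665, Blue 2.908, Green 1.501, Gold 22.645, Silver 1.282.
Rounding down gives 3, 2, 1, 22, 1 = 29 seats, so the divisor must be adjusted.
With modified divisor 1440: modified quotas Red 3.937, Blue 3.124, Green 1.612, Gold 24.324, Silver 1.377.
Rounding down: Red 3, Blue 3, Green 1, Gold 24, Silver 1 (total 32).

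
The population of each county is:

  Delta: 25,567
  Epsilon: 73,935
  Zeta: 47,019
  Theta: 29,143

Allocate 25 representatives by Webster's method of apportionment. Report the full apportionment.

Delta: 4; Epsilon: 10; Zeta: 7; Theta: 4

Standard divisor 175664/25 ≈ 7026.56; standard quotas: Delta 3.639, Epsilon 10.522, Zeta 6.692, Theta 4.148.
Rounding to the nearest integer gives 4, 11, 7, 4 = 26 seats, so the divisor must be adjusted.
With modified divisor 7100: modified quotas Delta 3.601, Epsilon 10.413, Zeta 6.622, Theta 4.105.
Rounding to the nearest integer: Delta 4, Epsilon 10, Zeta 7, Theta 4 (total 25).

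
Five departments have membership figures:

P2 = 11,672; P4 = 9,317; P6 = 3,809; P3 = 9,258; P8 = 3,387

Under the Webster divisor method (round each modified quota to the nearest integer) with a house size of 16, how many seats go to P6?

Standard divisor 37443/16 ≈ 2340.188; standard quotas: P2 4.988, P4 3.981, P6 1.628, P3 3.956, P8 1.447.
Rounding to the nearest integer gives P2 5, P4 4, P6 2, P3 4, P8 1 — total 16, matching the house size, so no adjustment is needed.
P6 receives 2.

2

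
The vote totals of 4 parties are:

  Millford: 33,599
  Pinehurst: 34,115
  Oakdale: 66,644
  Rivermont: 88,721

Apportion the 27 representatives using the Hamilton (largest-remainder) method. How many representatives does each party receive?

The standard divisor is 223079/27 ≈ 8262.185.
Standard quotas: Millford 4.0666, Pinehurst 4.1291, Oakdale 8.0661, Rivermont 10.7382.
Lower quotas: Millford 4, Pinehurst 4, Oakdale 8, Rivermont 10 (sum 26, leaving 1 seat).
Remainders in descending order: Rivermont 0.7382, Pinehurst 0.1291, Millford 0.0666, Oakdale 0.0661.
The surplus seat goes to Rivermont.

Millford: 4; Pinehurst: 4; Oakdale: 8; Rivermont: 11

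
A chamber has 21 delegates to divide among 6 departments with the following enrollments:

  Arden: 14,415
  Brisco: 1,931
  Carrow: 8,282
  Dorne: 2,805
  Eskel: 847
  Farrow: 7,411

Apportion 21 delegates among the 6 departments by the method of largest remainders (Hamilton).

Standard divisor: 35691 ÷ 21 ≈ 1699.571.
Standard quotas: Arden 8.4815, Brisco 1.1362, Carrow 4.8730, Dorne 1.6504, Eskel 0.4984, Farrow 4.3605.
Lower quotas: Arden 8, Brisco 1, Carrow 4, Dorne 1, Eskel 0, Farrow 4 (sum 18, leaving 3 seats).
Remainders in descending order: Carrow 0.8730, Dorne 0.6504, Eskel 0.4984, Arden 0.4815, Farrow 0.3605, Brisco 0.1362.
The surplus seats go to Carrow, Dorne, Eskel.

Arden: 8, Brisco: 1, Carrow: 5, Dorne: 2, Eskel: 1, Farrow: 4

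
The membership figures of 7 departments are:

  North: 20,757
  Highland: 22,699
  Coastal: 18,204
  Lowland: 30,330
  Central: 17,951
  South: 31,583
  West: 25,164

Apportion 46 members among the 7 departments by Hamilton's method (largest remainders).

The standard divisor is 166688/46 ≈ 3623.652.
Standard quotas: North 5.7282, Highland 6.2641, Coastal 5.0237, Lowland 8.3700, Central 4.9538, South 8.7158, West 6.9444.
Lower quotas: North 5, Highland 6, Coastal 5, Lowland 8, Central 4, South 8, West 6 (sum 42, leaving 4 seats).
Remainders in descending order: Central 0.9538, West 0.9444, North 0.7282, South 0.7158, Lowland 0.3700, Highland 0.2641, Coastal 0.0237.
The surplus seats go to Central, West, North, South.

North 6, Highland 6, Coastal 5, Lowland 8, Central 5, South 9, West 7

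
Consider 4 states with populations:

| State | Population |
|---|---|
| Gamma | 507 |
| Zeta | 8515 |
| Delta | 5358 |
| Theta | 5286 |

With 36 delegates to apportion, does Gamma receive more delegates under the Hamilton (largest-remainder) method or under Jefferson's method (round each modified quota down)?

Hamilton

Hamilton: Gamma 1, Zeta 15, Delta 10, Theta 10.
Jefferson: Gamma 0, Zeta 16, Delta 10, Theta 10.
Gamma gets 1 under Hamilton and 0 under Jefferson.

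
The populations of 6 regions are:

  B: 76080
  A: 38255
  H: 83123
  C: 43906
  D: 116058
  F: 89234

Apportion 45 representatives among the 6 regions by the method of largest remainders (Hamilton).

Total 446656; standard divisor 446656/45 ≈ 9925.689.
Standard quotas: B 7.6650, A 3.8541, H 8.3745, C 4.4235, D 11.6927, F 8.9902.
Lower quotas: B 7, A 3, H 8, C 4, D 11, F 8 (sum 41, leaving 4 seats).
Remainders in descending order: F 0.9902, A 0.8541, D 0.6927, B 0.6650, C 0.4235, H 0.3745.
Largest remainders: F, A, D, B receive the extra seats.

B 8, A 4, H 8, C 4, D 12, F 9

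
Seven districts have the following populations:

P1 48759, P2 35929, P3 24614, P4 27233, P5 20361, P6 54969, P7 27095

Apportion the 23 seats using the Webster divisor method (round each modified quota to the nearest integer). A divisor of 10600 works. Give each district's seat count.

P1: 5; P2: 3; P3: 2; P4: 3; P5: 2; P6: 5; P7: 3

With modified divisor 10600: modified quotas P1 4.600, P2 3.390, P3 2.322, P4 2.569, P5 1.921, P6 5.186, P7 2.556.
Rounding to the nearest integer: P1 5, P2 3, P3 2, P4 3, P5 2, P6 5, P7 3 (total 23).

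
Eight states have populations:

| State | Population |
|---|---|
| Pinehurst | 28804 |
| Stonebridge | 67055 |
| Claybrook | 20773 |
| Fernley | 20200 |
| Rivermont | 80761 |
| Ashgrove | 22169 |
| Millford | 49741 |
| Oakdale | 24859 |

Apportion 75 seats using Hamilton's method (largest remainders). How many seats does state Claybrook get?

5

Total 314362; standard divisor 314362/75 ≈ 4191.493.
Standard quotas: Pinehurst 6.8720, Stonebridge 15.9979, Claybrook 4.9560, Fernley 4.8193, Rivermont 19.2678, Ashgrove 5.2890, Millford 11.8671, Oakdale 5.9308.
Lower quotas: Pinehurst 6, Stonebridge 15, Claybrook 4, Fernley 4, Rivermont 19, Ashgrove 5, Millford 11, Oakdale 5 (sum 69, leaving 6 seats).
Remainders in descending order: Stonebridge 0.9979, Claybrook 0.9560, Oakdale 0.9308, Pinehurst 0.8720, Millford 0.8671, Fernley 0.8193, Ashgrove 0.2890, Rivermont 0.2678.
Largest remainders: Stonebridge, Claybrook, Oakdale, Pinehurst, Millford, Fernley receive the extra seats.
Claybrook receives 5.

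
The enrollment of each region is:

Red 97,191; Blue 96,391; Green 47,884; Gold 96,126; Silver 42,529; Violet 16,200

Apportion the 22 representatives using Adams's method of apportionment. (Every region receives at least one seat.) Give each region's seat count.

Red: 5, Blue: 5, Green: 3, Gold: 5, Silver: 3, Violet: 1

Standard divisor 396321/22 ≈ 18014.591; standard quotas: Red 5.395, Blue 5.351, Green 2.658, Gold 5.336, Silver 2.361, Violet 0.899.
Rounding up gives 6, 6, 3, 6, 3, 1 = 25 seats, so the divisor must be adjusted.
With modified divisor 20400: modified quotas Red 4.764, Blue 4.725, Green 2.347, Gold 4.712, Silver 2.085, Violet 0.794.
Rounding up: Red 5, Blue 5, Green 3, Gold 5, Silver 3, Violet 1 (total 22).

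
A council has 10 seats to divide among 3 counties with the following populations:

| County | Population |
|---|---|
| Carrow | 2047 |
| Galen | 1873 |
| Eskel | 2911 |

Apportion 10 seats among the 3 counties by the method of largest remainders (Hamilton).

Carrow 3, Galen 3, Eskel 4

The standard divisor is 6831/10 ≈ 683.1.
Standard quotas: Carrow 2.997, Galen 2.742, Eskel 4.261.
Lower quotas: Carrow 2, Galen 2, Eskel 4 (sum 8, leaving 2 seats).
Remainders in descending order: Carrow 0.997, Galen 0.742, Eskel 0.261.
The surplus seats go to Carrow, Galen.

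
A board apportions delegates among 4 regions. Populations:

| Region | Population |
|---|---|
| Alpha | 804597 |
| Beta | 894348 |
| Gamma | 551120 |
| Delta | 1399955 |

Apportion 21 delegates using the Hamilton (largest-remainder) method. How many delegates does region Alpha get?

5

The standard divisor is 3650020/21 ≈ 173810.476.
Standard quotas: Alpha 4.6292, Beta 5.1455, Gamma 3.1708, Delta 8.0545.
Lower quotas: Alpha 4, Beta 5, Gamma 3, Delta 8 (sum 20, leaving 1 seat).
Remainders in descending order: Alpha 0.6292, Gamma 0.1708, Beta 0.1455, Delta 0.0545.
The surplus seat goes to Alpha.
Alpha receives 5.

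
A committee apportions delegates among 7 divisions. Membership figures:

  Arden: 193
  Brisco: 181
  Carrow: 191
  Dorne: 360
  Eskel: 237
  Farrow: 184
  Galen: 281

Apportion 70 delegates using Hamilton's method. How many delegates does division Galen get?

12

The standard divisor is 1627/70 ≈ 23.243.
Standard quotas: Arden 8.304, Brisco 7.787, Carrow 8.218, Dorne 15.489, Eskel 10.197, Farrow 7.916, Galen 12.090.
Lower quotas: Arden 8, Brisco 7, Carrow 8, Dorne 15, Eskel 10, Farrow 7, Galen 12 (sum 67, leaving 3 seats).
Remainders in descending order: Farrow 0.916, Brisco 0.787, Dorne 0.489, Arden 0.304, Carrow 0.218, Eskel 0.197, Galen 0.090.
The surplus seats go to Farrow, Brisco, Dorne.
Galen receives 12.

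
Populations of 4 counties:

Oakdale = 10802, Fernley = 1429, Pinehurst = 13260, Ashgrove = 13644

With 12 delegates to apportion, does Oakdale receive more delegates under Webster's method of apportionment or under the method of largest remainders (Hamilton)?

Webster: Oakdale 4, Fernley 0, Pinehurst 4, Ashgrove 4.
Hamilton: Oakdale 3, Fernley 1, Pinehurst 4, Ashgrove 4.
Oakdale gets 4 under Webster and 3 under Hamilton.

Webster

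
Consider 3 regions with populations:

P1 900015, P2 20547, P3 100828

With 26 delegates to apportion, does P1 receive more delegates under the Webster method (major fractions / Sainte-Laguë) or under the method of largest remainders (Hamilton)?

Webster: P1 22, P2 1, P3 3.
Hamilton: P1 23, P2 0, P3 3.
P1 gets 22 under Webster and 23 under Hamilton.

Hamilton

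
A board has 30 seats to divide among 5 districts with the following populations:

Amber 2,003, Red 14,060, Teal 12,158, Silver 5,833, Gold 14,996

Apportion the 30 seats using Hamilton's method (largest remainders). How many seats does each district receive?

The standard divisor is 49050/30 = 1635.
Standard quotas: Amber 1.2251, Red 8.5994, Teal 7.4361, Silver 3.5676, Gold 9.1719.
Lower quotas: Amber 1, Red 8, Teal 7, Silver 3, Gold 9 (sum 28, leaving 2 seats).
Remainders in descending order: Red 0.5994, Silver 0.5676, Teal 0.4361, Amber 0.2251, Gold 0.1719.
Largest remainders: Red, Silver receive the extra seats.

Amber=1, Red=9, Teal=7, Silver=4, Gold=9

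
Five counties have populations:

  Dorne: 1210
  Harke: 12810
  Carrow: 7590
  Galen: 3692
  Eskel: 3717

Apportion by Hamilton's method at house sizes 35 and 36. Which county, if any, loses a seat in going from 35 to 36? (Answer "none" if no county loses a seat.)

Dorne

At 35 seats: Dorne 2, Harke 15, Carrow 9, Galen 4, Eskel 5.
At 36 seats: Dorne 1, Harke 16, Carrow 9, Galen 5, Eskel 5.
Dorne drops from 2 to 1.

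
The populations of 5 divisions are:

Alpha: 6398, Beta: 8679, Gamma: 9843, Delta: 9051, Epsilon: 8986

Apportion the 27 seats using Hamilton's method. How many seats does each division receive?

Total 42957; standard divisor 42957/27 = 1591.
Standard quotas: Alpha 4.0214, Beta 5.4551, Gamma 6.1867, Delta 5.6889, Epsilon 5.6480.
Lower quotas: Alpha 4, Beta 5, Gamma 6, Delta 5, Epsilon 5 (sum 25, leaving 2 seats).
Remainders in descending order: Delta 0.6889, Epsilon 0.6480, Beta 0.4551, Gamma 0.1867, Alpha 0.0214.
The surplus seats go to Delta, Epsilon.

Alpha 4, Beta 5, Gamma 6, Delta 6, Epsilon 6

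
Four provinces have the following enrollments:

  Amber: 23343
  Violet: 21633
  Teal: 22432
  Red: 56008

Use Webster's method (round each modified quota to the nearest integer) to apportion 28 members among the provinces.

Standard divisor 123416/28 ≈ 4407.714; standard quotas: Amber 5.296, Violet 4.908, Teal 5.089, Red 12.707.
Rounding to the nearest integer gives Amber 5, Violet 5, Teal 5, Red 13 — total 28, matching the house size, so no adjustment is needed.

Amber=5, Violet=5, Teal=5, Red=13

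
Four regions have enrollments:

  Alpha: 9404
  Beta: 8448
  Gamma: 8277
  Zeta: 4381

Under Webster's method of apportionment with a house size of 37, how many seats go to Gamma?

Standard divisor 30510/37 ≈ 824.595; standard quotas: Alpha 11.404, Beta 10.245, Gamma 10.038, Zeta 5.313.
Rounding to the nearest integer gives 11, 10, 10, 5 = 36 seats, so the divisor must be adjusted.
With modified divisor 810: modified quotas Alpha 11.610, Beta 10.430, Gamma 10.219, Zeta 5.409.
Rounding to the nearest integer: Alpha 12, Beta 10, Gamma 10, Zeta 5 (total 37).
Gamma receives 10.

10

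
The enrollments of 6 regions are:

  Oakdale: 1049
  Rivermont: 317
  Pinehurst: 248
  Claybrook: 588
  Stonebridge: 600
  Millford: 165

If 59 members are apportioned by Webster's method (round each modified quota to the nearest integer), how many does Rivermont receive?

6

Standard divisor 2967/59 ≈ 50.288; standard quotas: Oakdale 20.860, Rivermont 6.304, Pinehurst 4.932, Claybrook 11.693, Stonebridge 11.931, Millford 3.281.
Rounding to the nearest integer gives Oakdale 21, Rivermont 6, Pinehurst 5, Claybrook 12, Stonebridge 12, Millford 3 — total 59, matching the house size, so no adjustment is needed.
Rivermont receives 6.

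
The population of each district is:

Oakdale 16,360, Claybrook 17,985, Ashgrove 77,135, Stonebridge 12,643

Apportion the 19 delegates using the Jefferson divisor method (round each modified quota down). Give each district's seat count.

Standard divisor 124123/19 ≈ 6532.789; standard quotas: Oakdale 2.504, Claybrook 2.753, Ashgrove 11.807, Stonebridge 1.935.
Rounding down gives 2, 2, 11, 1 = 16 seats, so the divisor must be adjusted.
With modified divisor 5951.92: modified quotas Oakdale 2.749, Claybrook 3.022, Ashgrove 12.960, Stonebridge 2.124.
Rounding down: Oakdale 2, Claybrook 3, Ashgrove 12, Stonebridge 2 (total 19).

Oakdale=2, Claybrook=3, Ashgrove=12, Stonebridge=2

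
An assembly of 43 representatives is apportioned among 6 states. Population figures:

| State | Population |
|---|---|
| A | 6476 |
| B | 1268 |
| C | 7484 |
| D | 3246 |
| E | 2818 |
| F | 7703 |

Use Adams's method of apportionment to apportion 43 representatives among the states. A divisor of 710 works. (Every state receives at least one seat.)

A 10, B 2, C 11, D 5, E 4, F 11

With modified divisor 710: modified quotas A 9.121, B 1.786, C 10.541, D 4.572, E 3.969, F 10.849.
Rounding up: A 10, B 2, C 11, D 5, E 4, F 11 (total 43).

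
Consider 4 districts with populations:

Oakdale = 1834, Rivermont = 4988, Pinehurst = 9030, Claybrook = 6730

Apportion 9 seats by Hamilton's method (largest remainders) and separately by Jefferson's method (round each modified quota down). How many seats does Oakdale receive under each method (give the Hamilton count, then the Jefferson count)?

1 and 0

Hamilton: Oakdale 1, Rivermont 2, Pinehurst 3, Claybrook 3.
Jefferson: Oakdale 0, Rivermont 2, Pinehurst 4, Claybrook 3.
Oakdale gets 1 under Hamilton and 0 under Jefferson.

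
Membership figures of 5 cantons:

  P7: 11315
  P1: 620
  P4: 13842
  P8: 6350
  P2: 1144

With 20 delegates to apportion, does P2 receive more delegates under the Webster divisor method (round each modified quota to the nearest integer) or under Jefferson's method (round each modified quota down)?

Webster

Webster: P7 7, P1 0, P4 8, P8 4, P2 1.
Jefferson: P7 7, P1 0, P4 9, P8 4, P2 0.
P2 gets 1 under Webster and 0 under Jefferson.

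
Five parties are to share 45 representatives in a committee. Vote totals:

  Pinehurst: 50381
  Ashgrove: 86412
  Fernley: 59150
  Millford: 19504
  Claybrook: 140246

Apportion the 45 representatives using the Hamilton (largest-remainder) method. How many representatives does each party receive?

Pinehurst 6, Ashgrove 11, Fernley 8, Millford 2, Claybrook 18

The standard divisor is 355693/45 ≈ 7904.289.
Standard quotas: Pinehurst 6.3739, Ashgrove 10.9323, Fernley 7.4833, Millford 2.4675, Claybrook 17.7430.
Lower quotas: Pinehurst 6, Ashgrove 10, Fernley 7, Millford 2, Claybrook 17 (sum 42, leaving 3 seats).
Remainders in descending order: Ashgrove 0.9323, Claybrook 0.7430, Fernley 0.4833, Millford 0.4675, Pinehurst 0.3739.
The surplus seats go to Ashgrove, Claybrook, Fernley.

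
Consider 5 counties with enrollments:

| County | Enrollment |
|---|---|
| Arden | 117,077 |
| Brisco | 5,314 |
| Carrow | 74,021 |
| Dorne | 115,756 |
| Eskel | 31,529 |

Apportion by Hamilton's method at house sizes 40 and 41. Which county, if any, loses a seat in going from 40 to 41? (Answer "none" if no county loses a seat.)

Brisco

At 40 seats: Arden 14, Brisco 1, Carrow 8, Dorne 13, Eskel 4.
At 41 seats: Arden 14, Brisco 0, Carrow 9, Dorne 14, Eskel 4.
Brisco drops from 1 to 0.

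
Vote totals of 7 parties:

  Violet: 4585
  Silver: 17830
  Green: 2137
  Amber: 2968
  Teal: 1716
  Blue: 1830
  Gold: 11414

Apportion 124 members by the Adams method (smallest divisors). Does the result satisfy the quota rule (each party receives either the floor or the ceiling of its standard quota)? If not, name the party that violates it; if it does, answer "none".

Silver

Standard quotas: Violet 13.384, Silver 52.046, Green 6.238, Amber 8.664, Teal 5.009, Blue 5.342, Gold 33.318.
Adams allocation: Violet 13, Silver 51, Green 7, Amber 9, Teal 5, Blue 6, Gold 33.
Silver has quota 52.046 (lower 52, upper 53) but receives 51 — outside the quota interval.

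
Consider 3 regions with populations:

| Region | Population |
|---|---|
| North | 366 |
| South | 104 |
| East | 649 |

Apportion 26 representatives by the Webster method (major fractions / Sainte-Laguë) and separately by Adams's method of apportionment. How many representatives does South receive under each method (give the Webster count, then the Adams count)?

2 and 3

Webster: North 9, South 2, East 15.
Adams: North 8, South 3, East 15.
South gets 2 under Webster and 3 under Adams.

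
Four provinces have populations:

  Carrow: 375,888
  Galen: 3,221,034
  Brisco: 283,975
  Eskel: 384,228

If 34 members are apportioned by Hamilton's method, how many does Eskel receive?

Total 4265125; standard divisor 4265125/34 ≈ 125444.853.
Standard quotas: Carrow 2.9964, Galen 25.6769, Brisco 2.2637, Eskel 3.0629.
Lower quotas: Carrow 2, Galen 25, Brisco 2, Eskel 3 (sum 32, leaving 2 seats).
Remainders in descending order: Carrow 0.9964, Galen 0.6769, Brisco 0.2637, Eskel 0.0629.
Largest remainders: Carrow, Galen receive the extra seats.
Eskel receives 3.

3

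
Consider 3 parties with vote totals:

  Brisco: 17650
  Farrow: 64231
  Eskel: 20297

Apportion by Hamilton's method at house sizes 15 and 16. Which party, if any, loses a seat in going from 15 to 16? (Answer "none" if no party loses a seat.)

At 15 seats: Brisco 3, Farrow 9, Eskel 3.
At 16 seats: Brisco 3, Farrow 10, Eskel 3.
No party's allocation decreased.

none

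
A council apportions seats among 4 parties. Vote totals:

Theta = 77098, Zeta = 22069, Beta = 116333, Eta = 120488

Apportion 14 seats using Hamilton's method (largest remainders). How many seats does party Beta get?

5

The standard divisor is 335988/14 ≈ 23999.143.
Standard quotas: Theta 3.2125, Zeta 0.9196, Beta 4.8474, Eta 5.0205.
Lower quotas: Theta 3, Zeta 0, Beta 4, Eta 5 (sum 12, leaving 2 seats).
Remainders in descending order: Zeta 0.9196, Beta 0.8474, Theta 0.2125, Eta 0.0205.
Largest remainders: Zeta, Beta receive the extra seats.
Beta receives 5.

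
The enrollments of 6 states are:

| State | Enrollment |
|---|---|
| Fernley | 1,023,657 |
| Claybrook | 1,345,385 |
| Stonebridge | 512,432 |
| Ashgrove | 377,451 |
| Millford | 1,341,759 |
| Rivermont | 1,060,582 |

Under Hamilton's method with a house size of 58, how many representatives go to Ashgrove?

4

Total 5661266; standard divisor 5661266/58 ≈ 97608.034.
Standard quotas: Fernley 10.4874, Claybrook 13.7835, Stonebridge 5.2499, Ashgrove 3.8670, Millford 13.7464, Rivermont 10.8657.
Lower quotas: Fernley 10, Claybrook 13, Stonebridge 5, Ashgrove 3, Millford 13, Rivermont 10 (sum 54, leaving 4 seats).
Remainders in descending order: Ashgrove 0.8670, Rivermont 0.8657, Claybrook 0.7835, Millford 0.7464, Fernley 0.4874, Stonebridge 0.2499.
Largest remainders: Ashgrove, Rivermont, Claybrook, Millford receive the extra seats.
Ashgrove receives 4.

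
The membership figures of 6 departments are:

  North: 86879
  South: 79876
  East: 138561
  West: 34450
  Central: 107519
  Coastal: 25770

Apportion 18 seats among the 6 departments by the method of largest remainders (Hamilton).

North 3, South 3, East 5, West 2, Central 4, Coastal 1

The standard divisor is 473055/18 ≈ 26280.833.
Standard quotas: North 3.3058, South 3.0393, East 5.2723, West 1.3108, Central 4.0912, Coastal 0.9806.
Lower quotas: North 3, South 3, East 5, West 1, Central 4, Coastal 0 (sum 16, leaving 2 seats).
Remainders in descending order: Coastal 0.9806, West 0.3108, North 0.3058, East 0.2723, Central 0.0912, South 0.0393.
The surplus seats go to Coastal, West.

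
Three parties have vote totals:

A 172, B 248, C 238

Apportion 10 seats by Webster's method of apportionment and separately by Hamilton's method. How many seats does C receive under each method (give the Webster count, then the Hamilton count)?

3 and 4

Webster: A 3, B 4, C 3.
Hamilton: A 2, B 4, C 4.
C gets 3 under Webster and 4 under Hamilton.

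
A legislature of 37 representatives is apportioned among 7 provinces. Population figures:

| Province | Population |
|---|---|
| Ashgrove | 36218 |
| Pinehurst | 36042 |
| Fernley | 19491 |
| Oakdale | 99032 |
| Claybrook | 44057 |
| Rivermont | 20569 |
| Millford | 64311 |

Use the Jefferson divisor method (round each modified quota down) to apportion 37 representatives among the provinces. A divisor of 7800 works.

With modified divisor 7800: modified quotas Ashgrove 4.643, Pinehurst 4.621, Fernley 2.499, Oakdale 12.696, Claybrook 5.648, Rivermont 2.637, Millford 8.245.
Rounding down: Ashgrove 4, Pinehurst 4, Fernley 2, Oakdale 12, Claybrook 5, Rivermont 2, Millford 8 (total 37).

Ashgrove 4; Pinehurst 4; Fernley 2; Oakdale 12; Claybrook 5; Rivermont 2; Millford 8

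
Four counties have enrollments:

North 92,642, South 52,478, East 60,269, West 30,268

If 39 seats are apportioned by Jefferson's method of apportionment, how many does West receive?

5

Standard divisor 235657/39 ≈ 6042.487; standard quotas: North 15.332, South 8.685, East 9.974, West 5.009.
Rounding down gives 15, 8, 9, 5 = 37 seats, so the divisor must be adjusted.
With modified divisor 5800: modified quotas North 15.973, South 9.048, East 10.391, West 5.219.
Rounding down: North 15, South 9, East 10, West 5 (total 39).
West receives 5.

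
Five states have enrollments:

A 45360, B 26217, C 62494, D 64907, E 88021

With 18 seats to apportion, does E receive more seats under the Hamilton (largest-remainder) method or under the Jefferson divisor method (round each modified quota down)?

Hamilton: A 3, B 2, C 4, D 4, E 5.
Jefferson: A 3, B 1, C 4, D 4, E 6.
E gets 5 under Hamilton and 6 under Jefferson.

Jefferson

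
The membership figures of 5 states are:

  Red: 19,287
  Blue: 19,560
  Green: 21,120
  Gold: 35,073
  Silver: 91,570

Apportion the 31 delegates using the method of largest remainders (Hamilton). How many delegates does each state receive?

The standard divisor is 186610/31 ≈ 6019.677.
Standard quotas: Red 3.2040, Blue 3.2493, Green 3.5085, Gold 5.8264, Silver 15.2118.
Lower quotas: Red 3, Blue 3, Green 3, Gold 5, Silver 15 (sum 29, leaving 2 seats).
Remainders in descending order: Gold 0.8264, Green 0.5085, Blue 0.2493, Silver 0.2118, Red 0.2040.
The surplus seats go to Gold, Green.

Red 3, Blue 3, Green 4, Gold 6, Silver 15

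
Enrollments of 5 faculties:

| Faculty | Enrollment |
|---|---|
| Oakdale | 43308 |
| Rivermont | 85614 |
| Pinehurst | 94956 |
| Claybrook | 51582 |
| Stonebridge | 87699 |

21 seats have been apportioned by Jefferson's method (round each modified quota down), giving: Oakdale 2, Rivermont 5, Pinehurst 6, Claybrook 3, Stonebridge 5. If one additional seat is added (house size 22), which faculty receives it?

Stonebridge

Priority for the next seat is population ÷ (current seats + 1).
Priorities: Oakdale 14436.000, Rivermont 14269.000, Pinehurst 13565.143, Claybrook 12895.500, Stonebridge 14616.500.
Highest priority: Stonebridge.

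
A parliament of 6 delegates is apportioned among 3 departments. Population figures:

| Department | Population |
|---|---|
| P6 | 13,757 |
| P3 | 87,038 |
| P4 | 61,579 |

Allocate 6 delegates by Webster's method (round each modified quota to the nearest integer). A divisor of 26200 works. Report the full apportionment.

With modified divisor 26200: modified quotas P6 0.525, P3 3.322, P4 2.350.
Rounding to the nearest integer: P6 1, P3 3, P4 2 (total 6).

P6 1; P3 3; P4 2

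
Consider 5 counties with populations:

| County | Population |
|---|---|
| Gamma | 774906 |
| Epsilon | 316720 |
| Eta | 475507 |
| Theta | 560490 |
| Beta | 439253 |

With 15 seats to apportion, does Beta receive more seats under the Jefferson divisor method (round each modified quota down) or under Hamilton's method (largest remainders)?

Hamilton

Jefferson: Gamma 5, Epsilon 2, Eta 3, Theta 3, Beta 2.
Hamilton: Gamma 4, Epsilon 2, Eta 3, Theta 3, Beta 3.
Beta gets 2 under Jefferson and 3 under Hamilton.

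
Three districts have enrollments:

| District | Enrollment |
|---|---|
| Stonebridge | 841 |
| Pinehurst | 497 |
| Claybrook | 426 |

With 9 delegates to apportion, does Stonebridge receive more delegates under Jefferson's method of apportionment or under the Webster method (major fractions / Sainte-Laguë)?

Jefferson: Stonebridge 5, Pinehurst 2, Claybrook 2.
Webster: Stonebridge 4, Pinehurst 3, Claybrook 2.
Stonebridge gets 5 under Jefferson and 4 under Webster.

Jefferson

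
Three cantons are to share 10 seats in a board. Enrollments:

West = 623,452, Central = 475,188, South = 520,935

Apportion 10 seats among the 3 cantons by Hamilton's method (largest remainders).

West: 4; Central: 3; South: 3

Total 1619575; standard divisor 1619575/10 ≈ 161957.5.
Standard quotas: West 3.8495, Central 2.9340, South 3.2165.
Lower quotas: West 3, Central 2, South 3 (sum 8, leaving 2 seats).
Remainders in descending order: Central 0.9340, West 0.8495, South 0.2165.
Largest remainders: Central, West receive the extra seats.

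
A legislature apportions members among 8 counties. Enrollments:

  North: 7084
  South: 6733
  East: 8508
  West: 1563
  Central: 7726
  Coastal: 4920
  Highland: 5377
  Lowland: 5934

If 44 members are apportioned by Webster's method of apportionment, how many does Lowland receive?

5

Standard divisor 47845/44 ≈ 1087.386; standard quotas: North 6.515, South 6.192, East 7.824, West 1.437, Central 7.105, Coastal 4.525, Highland 4.945, Lowland 5.457.
Rounding to the nearest integer gives North 7, South 6, East 8, West 1, Central 7, Coastal 5, Highland 5, Lowland 5 — total 44, matching the house size, so no adjustment is needed.
Lowland receives 5.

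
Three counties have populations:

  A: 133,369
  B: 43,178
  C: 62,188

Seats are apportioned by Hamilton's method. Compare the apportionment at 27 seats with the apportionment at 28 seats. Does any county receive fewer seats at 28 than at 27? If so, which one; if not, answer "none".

At 27 seats: A 15, B 5, C 7.
At 28 seats: A 16, B 5, C 7.
No county's allocation decreased.

none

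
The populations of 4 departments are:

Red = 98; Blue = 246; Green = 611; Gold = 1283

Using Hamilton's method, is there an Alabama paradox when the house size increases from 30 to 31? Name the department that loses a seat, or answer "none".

Red

At 30 seats: Red 2, Blue 3, Green 8, Gold 17.
At 31 seats: Red 1, Blue 3, Green 9, Gold 18.
Red drops from 2 to 1.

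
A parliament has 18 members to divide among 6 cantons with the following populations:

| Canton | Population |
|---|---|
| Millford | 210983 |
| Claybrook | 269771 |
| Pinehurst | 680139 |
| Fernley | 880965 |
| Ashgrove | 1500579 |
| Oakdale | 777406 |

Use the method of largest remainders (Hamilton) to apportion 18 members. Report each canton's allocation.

Millford 1, Claybrook 1, Pinehurst 3, Fernley 4, Ashgrove 6, Oakdale 3

Standard divisor: 4319843 ÷ 18 ≈ 239991.278.
Standard quotas: Millford 0.8791, Claybrook 1.1241, Pinehurst 2.8340, Fernley 3.6708, Ashgrove 6.2526, Oakdale 3.2393.
Lower quotas: Millford 0, Claybrook 1, Pinehurst 2, Fernley 3, Ashgrove 6, Oakdale 3 (sum 15, leaving 3 seats).
Remainders in descending order: Millford 0.8791, Pinehurst 0.8340, Fernley 0.6708, Ashgrove 0.2526, Oakdale 0.2393, Claybrook 0.1241.
Largest remainders: Millford, Pinehurst, Fernley receive the extra seats.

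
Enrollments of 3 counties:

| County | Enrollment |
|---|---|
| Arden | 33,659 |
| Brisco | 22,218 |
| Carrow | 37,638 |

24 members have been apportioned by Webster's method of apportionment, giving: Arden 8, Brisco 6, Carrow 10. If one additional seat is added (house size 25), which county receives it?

Arden

Priority for the next seat is population ÷ (current seats + 0.5).
Priorities: Arden 3959.882, Brisco 3418.154, Carrow 3584.571.
Highest priority: Arden.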